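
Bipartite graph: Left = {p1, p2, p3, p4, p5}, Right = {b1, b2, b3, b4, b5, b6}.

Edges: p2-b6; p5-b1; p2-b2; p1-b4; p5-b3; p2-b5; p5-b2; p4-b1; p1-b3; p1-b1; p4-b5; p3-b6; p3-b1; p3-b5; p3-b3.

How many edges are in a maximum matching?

A valid assignment of size 5: p1-b4, p2-b5, p3-b6, p4-b1, p5-b3.
All 5 left vertices are matched, so no larger matching exists.

5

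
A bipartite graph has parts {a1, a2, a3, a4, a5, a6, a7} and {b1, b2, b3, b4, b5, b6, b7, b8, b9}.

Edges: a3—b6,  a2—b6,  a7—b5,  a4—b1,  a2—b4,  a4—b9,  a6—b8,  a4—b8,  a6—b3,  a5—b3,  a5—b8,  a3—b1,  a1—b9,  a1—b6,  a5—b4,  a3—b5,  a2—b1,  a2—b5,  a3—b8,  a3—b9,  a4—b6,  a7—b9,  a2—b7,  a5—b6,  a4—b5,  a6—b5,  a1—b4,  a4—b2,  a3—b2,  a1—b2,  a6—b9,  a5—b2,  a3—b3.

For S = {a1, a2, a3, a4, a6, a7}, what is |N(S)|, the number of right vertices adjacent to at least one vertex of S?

The union of neighbours of {a1, a2, a3, a4, a6, a7} is {b1, b2, b3, b4, b5, b6, b7, b8, b9}, which has 9 elements.
Since |N(S)| = 9 ≥ |S| = 6, Hall's condition holds for this subset.

9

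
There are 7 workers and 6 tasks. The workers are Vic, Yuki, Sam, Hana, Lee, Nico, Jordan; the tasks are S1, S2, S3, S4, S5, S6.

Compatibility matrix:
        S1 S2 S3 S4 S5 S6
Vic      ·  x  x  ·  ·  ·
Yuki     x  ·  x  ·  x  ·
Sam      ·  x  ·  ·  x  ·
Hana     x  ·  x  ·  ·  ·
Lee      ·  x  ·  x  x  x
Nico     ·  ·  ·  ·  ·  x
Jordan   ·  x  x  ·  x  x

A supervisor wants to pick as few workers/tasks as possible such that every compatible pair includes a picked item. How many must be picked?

{Lee, S1, S2, S3, S5, S6} is a vertex cover of size 6: every edge has an endpoint in this set.
No smaller cover exists because Vic–S2, Yuki–S1, Sam–S5, Hana–S3, Lee–S4, Nico–S6 is a matching of size 6, and a cover must include an endpoint of each of these disjoint edges (König's theorem).

6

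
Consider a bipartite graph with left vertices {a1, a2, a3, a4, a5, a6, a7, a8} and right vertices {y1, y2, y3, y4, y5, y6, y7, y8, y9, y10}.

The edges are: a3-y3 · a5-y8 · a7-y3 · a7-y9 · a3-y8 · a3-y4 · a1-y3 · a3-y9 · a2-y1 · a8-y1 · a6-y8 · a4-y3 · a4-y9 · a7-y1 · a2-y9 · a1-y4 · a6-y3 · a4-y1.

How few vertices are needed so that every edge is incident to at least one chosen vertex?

{y1, y3, y4, y8, y9} is a vertex cover of size 5: every edge has an endpoint in this set.
No smaller cover exists because a1–y4, a2–y9, a3–y3, a4–y1, a5–y8 is a matching of size 5, and a cover must include an endpoint of each of these disjoint edges (König's theorem).

5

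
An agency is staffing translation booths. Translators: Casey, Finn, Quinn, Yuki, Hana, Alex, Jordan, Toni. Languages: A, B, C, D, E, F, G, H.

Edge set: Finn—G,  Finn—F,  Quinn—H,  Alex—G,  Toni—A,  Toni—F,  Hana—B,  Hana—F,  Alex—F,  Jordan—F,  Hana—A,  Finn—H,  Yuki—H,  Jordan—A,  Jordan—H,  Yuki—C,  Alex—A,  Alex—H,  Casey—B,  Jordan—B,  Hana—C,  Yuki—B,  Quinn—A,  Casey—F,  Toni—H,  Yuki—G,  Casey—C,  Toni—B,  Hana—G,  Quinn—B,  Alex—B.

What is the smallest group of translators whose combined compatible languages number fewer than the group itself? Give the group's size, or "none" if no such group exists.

7

Take S = {Casey, Finn, Quinn, Yuki, Hana, Alex, Jordan}. Its neighbourhood is {A, B, C, F, G, H}, so |N(S)| = 6 < |S| = 7.
Every subset of size less than 7 has at least as many neighbours as members, so 7 is the minimum.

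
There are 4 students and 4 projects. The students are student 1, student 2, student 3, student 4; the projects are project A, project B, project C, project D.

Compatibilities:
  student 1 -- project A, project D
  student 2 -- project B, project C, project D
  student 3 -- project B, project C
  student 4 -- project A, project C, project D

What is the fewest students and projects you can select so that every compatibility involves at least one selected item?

4

The 4 edges student 1–project A, student 2–project D, student 3–project B, student 4–project C form a matching, so any vertex cover needs at least 4 vertices (one per matched edge).
Conversely {student 1, student 2, student 3, student 4} meets every edge and has exactly 4 vertices, so 4 is optimal.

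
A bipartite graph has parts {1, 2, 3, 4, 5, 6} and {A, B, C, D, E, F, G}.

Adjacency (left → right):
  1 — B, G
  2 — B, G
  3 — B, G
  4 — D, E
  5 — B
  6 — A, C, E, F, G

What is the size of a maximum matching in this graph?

One maximum matching: 1–G, 2–B, 4–E, 6–A.
The set {1, 2, 3, 5} has only 2 neighbours ({B, G}), so by Hall's theorem at most 4 of the 6 left vertices can be matched.

4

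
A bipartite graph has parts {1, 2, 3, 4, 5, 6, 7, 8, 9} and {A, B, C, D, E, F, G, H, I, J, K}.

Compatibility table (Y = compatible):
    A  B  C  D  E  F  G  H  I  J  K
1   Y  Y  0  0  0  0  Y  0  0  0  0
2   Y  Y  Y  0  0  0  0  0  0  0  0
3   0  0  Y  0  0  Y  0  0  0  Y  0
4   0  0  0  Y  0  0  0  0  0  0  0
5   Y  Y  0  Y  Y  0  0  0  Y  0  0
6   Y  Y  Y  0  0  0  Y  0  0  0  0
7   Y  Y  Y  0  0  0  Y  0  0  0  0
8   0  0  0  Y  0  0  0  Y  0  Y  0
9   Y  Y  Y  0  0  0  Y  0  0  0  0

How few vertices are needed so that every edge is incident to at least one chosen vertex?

8

{3, 4, 5, 8, A, B, C, G} is a vertex cover of size 8: every edge has an endpoint in this set.
No smaller cover exists because 1–G, 2–A, 3–F, 4–D, 5–E, 6–C, 7–B, 8–J is a matching of size 8, and a cover must include an endpoint of each of these disjoint edges (König's theorem).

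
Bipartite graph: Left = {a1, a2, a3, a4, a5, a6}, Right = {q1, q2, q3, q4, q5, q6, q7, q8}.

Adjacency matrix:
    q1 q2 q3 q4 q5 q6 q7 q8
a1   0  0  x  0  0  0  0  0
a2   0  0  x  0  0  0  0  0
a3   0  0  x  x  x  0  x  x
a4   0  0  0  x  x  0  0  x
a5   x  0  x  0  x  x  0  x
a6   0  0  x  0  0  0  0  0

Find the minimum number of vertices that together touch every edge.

4

{a3, a4, a5, q3} is a vertex cover of size 4: every edge has an endpoint in this set.
No smaller cover exists because a1–q3, a3–q4, a4–q8, a5–q6 is a matching of size 4, and a cover must include an endpoint of each of these disjoint edges (König's theorem).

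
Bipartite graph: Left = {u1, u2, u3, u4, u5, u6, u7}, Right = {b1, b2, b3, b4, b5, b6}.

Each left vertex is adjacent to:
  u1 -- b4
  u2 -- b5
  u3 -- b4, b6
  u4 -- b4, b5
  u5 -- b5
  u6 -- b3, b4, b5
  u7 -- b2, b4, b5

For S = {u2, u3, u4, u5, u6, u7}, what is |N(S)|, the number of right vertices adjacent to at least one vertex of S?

The union of neighbours of {u2, u3, u4, u5, u6, u7} is {b2, b3, b4, b5, b6}, which has 5 elements.
Since |N(S)| = 5 < |S| = 6, Hall's condition fails for this subset.

5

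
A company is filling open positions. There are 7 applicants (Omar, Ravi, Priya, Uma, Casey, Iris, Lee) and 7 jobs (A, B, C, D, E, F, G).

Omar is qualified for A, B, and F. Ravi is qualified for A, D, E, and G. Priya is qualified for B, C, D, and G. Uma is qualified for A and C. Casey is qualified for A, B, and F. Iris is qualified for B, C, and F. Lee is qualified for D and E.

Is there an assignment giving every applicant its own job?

For example, pair Omar-A, Ravi-D, Priya-G, Uma-C, Casey-F, Iris-B, Lee-E.
Every applicant is matched, so this is a perfect matching.

Yes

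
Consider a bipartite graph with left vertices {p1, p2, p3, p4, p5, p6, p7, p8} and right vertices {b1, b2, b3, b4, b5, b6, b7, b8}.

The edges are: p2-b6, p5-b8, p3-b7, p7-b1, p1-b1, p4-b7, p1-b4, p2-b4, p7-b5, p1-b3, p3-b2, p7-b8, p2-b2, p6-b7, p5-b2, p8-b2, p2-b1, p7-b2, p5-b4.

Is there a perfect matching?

The set {p3, p4, p6, p8} has only 2 neighbours ({b2, b7}), so by Hall's theorem at most 6 of the 8 left vertices can be matched.
Hence no matching covers every left vertex.

No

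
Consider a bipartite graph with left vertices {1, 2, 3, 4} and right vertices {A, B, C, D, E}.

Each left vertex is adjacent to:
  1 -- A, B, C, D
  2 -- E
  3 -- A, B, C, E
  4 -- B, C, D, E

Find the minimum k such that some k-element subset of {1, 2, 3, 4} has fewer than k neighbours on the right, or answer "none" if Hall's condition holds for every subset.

none

A matching saturating every left vertex exists, for instance 1→D, 2→E, 3→C, 4→B.
By Hall's marriage theorem, this means |N(S)| ≥ |S| for every subset S, so no violating subset exists.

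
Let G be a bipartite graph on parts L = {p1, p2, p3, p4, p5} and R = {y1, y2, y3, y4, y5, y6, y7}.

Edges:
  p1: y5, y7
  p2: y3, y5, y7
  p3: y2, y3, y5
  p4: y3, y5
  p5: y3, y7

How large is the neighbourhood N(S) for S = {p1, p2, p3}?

4

The union of neighbours of {p1, p2, p3} is {y2, y3, y5, y7}, which has 4 elements.
Since |N(S)| = 4 ≥ |S| = 3, Hall's condition holds for this subset.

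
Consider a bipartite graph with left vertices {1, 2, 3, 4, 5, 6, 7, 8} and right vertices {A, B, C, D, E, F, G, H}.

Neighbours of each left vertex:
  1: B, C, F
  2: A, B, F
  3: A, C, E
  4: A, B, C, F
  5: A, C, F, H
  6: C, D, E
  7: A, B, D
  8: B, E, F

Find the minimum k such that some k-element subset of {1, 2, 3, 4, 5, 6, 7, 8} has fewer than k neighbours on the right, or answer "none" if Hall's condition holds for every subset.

Take S = {1, 2, 3, 4, 6, 7, 8}. Its neighbourhood is {A, B, C, D, E, F}, so |N(S)| = 6 < |S| = 7.
Every subset of size less than 7 has at least as many neighbours as members, so 7 is the minimum.

7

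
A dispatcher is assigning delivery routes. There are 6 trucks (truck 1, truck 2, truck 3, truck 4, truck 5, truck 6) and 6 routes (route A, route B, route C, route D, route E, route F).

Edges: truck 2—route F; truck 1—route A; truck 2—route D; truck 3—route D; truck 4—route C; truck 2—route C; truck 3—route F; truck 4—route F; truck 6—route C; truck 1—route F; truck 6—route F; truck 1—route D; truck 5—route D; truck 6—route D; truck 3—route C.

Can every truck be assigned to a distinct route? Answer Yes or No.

No

The set {truck 2, truck 3, truck 4, truck 5, truck 6} has only 3 neighbours ({route C, route D, route F}), so by Hall's theorem at most 4 of the 6 trucks can be matched.
Hence no matching covers every truck.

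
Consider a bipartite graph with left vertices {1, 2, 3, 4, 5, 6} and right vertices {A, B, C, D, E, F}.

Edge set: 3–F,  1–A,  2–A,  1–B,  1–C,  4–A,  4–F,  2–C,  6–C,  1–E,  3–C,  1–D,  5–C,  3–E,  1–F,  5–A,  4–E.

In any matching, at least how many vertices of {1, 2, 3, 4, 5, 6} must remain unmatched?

1

For example, pair 1→B, 2→A, 3→E, 4→F, 5→C.
The set {2, 5, 6} has only 2 neighbours ({A, C}), so by Hall's theorem at most 5 of the 6 left vertices can be matched.
That matches 5 of the 6, leaving 1 unmatched; no matching can do better.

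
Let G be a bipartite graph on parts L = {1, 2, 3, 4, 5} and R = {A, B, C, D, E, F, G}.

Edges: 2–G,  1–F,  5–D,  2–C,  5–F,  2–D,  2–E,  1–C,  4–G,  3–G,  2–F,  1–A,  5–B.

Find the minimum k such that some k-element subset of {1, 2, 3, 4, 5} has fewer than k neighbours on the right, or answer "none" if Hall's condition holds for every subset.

2

Take S = {3, 4}. Its neighbourhood is {G}, so |N(S)| = 1 < |S| = 2.
No single vertex violates Hall's condition since each has at least one neighbour, so 2 is the minimum.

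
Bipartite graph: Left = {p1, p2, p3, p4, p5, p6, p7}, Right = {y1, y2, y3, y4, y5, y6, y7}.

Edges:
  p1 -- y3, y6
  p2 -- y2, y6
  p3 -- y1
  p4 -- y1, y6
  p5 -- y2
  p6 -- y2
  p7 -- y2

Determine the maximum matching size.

4

A valid assignment of size 4: p1→y3, p2→y2, p3→y1, p4→y6.
The set {p2, p3, p4, p5, p6, p7} has only 3 neighbours ({y1, y2, y6}), so by Hall's theorem at most 4 of the 7 left vertices can be matched.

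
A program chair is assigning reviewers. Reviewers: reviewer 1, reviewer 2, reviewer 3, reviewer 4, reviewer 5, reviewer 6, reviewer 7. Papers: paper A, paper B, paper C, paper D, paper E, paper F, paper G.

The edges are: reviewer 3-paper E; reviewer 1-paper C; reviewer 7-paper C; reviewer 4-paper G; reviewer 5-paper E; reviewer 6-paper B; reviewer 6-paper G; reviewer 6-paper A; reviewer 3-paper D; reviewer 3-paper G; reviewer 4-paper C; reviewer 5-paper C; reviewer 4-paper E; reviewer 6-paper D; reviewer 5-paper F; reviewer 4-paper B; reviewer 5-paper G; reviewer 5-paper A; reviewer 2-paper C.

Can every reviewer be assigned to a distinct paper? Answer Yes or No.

The set {reviewer 1, reviewer 2, reviewer 7} has only 1 neighbour ({paper C}), so by Hall's theorem at most 5 of the 7 reviewers can be matched.
Hence no matching covers every reviewer.

No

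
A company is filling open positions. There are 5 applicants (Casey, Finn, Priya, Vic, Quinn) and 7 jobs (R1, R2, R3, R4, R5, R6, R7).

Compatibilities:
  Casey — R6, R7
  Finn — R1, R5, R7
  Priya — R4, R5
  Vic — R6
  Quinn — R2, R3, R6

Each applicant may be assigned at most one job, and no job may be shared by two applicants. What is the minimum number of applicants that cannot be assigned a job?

One maximum matching: Casey→R7, Finn→R5, Priya→R4, Vic→R6, Quinn→R3.
All 5 applicants are matched, so no larger matching exists.
That matches 5 of the 5, leaving 0 unmatched; no matching can do better.

0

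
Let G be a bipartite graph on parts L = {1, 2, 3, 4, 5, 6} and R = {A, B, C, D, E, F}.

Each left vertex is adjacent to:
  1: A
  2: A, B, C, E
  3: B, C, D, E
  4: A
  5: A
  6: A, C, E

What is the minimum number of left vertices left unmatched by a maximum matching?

A valid assignment of size 4: 1–A, 2–B, 3–C, 6–E.
The set {1, 4, 5} has only 1 neighbour ({A}), so by Hall's theorem at most 4 of the 6 left vertices can be matched.
That matches 4 of the 6, leaving 2 unmatched; no matching can do better.

2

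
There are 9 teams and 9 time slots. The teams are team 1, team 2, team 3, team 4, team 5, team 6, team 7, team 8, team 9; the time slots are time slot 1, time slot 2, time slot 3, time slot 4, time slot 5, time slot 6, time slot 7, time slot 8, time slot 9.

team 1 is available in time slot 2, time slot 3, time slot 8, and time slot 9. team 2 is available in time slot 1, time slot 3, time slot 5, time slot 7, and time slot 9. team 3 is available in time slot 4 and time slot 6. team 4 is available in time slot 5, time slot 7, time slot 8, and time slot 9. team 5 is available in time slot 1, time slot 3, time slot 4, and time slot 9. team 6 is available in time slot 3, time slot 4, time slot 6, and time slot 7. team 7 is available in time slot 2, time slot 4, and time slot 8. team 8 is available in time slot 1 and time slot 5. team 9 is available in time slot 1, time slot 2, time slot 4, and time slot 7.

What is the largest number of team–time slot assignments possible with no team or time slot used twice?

For example, pair team 1→time slot 3, team 2→time slot 5, team 3→time slot 6, team 4→time slot 8, team 5→time slot 9, team 6→time slot 7, team 7→time slot 2, team 8→time slot 1, team 9→time slot 4.
All 9 teams are matched, so no larger matching exists.

9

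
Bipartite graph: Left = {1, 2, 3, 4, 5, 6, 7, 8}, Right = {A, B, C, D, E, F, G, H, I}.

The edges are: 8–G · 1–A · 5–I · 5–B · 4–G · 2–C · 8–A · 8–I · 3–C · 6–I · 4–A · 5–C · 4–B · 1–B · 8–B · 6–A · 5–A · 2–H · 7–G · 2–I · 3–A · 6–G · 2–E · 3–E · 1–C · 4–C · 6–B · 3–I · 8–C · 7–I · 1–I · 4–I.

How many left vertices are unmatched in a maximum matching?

One maximum matching: 1→C, 2→H, 3→E, 4→A, 5→B, 6→I, 7→G.
The set {1, 4, 5, 6, 7, 8} has only 5 neighbours ({A, B, C, G, I}), so by Hall's theorem at most 7 of the 8 left vertices can be matched.
That matches 7 of the 8, leaving 1 unmatched; no matching can do better.

1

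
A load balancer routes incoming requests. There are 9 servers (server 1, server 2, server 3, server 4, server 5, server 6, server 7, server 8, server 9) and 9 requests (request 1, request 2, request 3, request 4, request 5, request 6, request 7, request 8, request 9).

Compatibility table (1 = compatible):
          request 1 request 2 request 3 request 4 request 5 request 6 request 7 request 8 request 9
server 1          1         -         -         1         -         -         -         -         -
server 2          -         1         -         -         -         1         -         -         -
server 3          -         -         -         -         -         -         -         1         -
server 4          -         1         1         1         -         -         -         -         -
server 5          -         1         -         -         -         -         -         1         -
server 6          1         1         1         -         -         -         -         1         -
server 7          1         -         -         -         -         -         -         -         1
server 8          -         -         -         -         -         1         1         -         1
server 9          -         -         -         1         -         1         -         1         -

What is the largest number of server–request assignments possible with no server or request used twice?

A valid assignment of size 8: server 1-request 1, server 2-request 6, server 3-request 8, server 4-request 4, server 5-request 2, server 6-request 3, server 7-request 9, server 8-request 7.
The set {server 1, server 2, server 3, server 4, server 5, server 6, server 9} has only 6 neighbours ({request 1, request 2, request 3, request 4, request 6, request 8}), so by Hall's theorem at most 8 of the 9 servers can be matched.

8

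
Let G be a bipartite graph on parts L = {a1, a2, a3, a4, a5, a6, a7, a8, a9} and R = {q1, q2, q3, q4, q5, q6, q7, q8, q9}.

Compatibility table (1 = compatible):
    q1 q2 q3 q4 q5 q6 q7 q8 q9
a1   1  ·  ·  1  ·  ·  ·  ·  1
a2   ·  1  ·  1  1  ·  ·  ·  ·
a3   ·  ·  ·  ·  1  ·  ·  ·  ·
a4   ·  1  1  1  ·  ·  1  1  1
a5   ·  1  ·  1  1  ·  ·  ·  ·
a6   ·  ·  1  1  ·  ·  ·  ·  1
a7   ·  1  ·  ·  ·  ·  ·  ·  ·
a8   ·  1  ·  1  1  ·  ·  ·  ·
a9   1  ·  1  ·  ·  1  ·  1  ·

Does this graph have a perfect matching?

The set {a2, a3, a5, a7, a8} has only 3 neighbours ({q2, q4, q5}), so by Hall's theorem at most 7 of the 9 left vertices can be matched.
Hence no matching covers every left vertex.

No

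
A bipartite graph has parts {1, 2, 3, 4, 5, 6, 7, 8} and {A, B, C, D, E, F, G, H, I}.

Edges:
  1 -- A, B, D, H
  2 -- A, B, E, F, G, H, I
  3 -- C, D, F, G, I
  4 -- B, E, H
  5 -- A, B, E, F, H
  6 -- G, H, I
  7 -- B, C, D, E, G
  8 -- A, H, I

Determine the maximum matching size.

8

One maximum matching: 1→D, 2→A, 3→F, 4→B, 5→E, 6→H, 7→G, 8→I.
All 8 left vertices are matched, so no larger matching exists.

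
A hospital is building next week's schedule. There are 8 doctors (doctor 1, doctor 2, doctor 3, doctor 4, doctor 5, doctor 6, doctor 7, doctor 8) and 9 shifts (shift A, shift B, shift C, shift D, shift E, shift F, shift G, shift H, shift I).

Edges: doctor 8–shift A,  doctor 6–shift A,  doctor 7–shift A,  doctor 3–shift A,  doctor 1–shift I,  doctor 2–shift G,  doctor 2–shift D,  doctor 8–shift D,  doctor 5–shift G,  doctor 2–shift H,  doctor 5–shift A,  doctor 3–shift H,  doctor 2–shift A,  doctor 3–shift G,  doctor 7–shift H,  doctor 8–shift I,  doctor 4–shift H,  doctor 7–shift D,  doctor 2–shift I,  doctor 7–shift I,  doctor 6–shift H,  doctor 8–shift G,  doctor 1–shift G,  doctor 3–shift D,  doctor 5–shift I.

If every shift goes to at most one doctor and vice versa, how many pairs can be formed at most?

5

For example, pair doctor 1-shift I, doctor 2-shift D, doctor 3-shift A, doctor 4-shift H, doctor 5-shift G.
The set {doctor 1, doctor 2, doctor 3, doctor 4, doctor 5, doctor 6, doctor 7, doctor 8} has only 5 neighbours ({shift A, shift D, shift G, shift H, shift I}), so by Hall's theorem at most 5 of the 8 doctors can be matched.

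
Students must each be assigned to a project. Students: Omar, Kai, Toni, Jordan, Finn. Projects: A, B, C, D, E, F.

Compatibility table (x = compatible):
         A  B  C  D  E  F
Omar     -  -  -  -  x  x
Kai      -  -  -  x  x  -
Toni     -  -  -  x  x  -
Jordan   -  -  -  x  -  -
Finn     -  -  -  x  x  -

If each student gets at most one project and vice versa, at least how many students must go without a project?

For example, pair Omar→F, Kai→D, Toni→E.
The set {Kai, Toni, Jordan, Finn} has only 2 neighbours ({D, E}), so by Hall's theorem at most 3 of the 5 students can be matched.
That matches 3 of the 5, leaving 2 unmatched; no matching can do better.

2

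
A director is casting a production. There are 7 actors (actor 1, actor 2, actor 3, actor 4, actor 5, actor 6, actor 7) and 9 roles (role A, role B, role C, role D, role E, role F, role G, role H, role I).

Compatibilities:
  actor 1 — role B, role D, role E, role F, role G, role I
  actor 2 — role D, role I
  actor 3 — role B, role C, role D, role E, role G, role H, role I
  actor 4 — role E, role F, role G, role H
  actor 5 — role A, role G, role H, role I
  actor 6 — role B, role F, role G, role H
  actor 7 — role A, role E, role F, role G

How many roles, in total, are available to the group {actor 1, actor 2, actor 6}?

The union of neighbours of {actor 1, actor 2, actor 6} is {role B, role D, role E, role F, role G, role H, role I}, which has 7 elements.
Since |N(S)| = 7 ≥ |S| = 3, Hall's condition holds for this subset.

7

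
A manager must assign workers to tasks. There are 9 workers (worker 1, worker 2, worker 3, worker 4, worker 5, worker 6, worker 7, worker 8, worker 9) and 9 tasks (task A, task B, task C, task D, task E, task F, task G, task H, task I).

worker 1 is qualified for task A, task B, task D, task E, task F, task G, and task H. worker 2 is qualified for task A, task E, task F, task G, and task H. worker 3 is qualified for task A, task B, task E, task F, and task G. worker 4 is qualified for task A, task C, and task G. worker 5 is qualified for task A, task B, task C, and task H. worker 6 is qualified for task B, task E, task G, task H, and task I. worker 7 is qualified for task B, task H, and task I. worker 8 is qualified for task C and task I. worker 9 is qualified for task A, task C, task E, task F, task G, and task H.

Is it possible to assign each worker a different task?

One maximum matching: worker 1-task D, worker 2-task H, worker 3-task F, worker 4-task G, worker 5-task B, worker 6-task E, worker 7-task I, worker 8-task C, worker 9-task A.
All 9 workers are covered.

Yes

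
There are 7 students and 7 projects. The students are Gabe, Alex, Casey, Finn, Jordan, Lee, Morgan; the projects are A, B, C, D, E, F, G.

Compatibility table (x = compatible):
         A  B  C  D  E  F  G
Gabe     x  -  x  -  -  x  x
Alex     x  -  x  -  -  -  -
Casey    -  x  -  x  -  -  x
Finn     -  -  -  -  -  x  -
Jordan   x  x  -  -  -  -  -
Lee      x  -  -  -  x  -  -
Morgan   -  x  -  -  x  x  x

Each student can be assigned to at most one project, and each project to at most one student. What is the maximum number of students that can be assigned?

One maximum matching: Gabe–G, Alex–C, Casey–D, Finn–F, Jordan–A, Lee–E, Morgan–B.
This saturates every student, so 7 is the maximum.

7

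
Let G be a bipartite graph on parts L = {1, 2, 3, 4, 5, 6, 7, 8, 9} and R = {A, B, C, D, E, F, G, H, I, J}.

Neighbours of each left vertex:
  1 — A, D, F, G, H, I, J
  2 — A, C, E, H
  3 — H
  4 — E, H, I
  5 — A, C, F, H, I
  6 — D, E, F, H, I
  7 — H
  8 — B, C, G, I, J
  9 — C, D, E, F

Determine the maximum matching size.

8

One maximum matching: 1–G, 2–C, 3–H, 4–I, 5–A, 6–F, 8–J, 9–E.
The set {3, 7} has only 1 neighbour ({H}), so by Hall's theorem at most 8 of the 9 left vertices can be matched.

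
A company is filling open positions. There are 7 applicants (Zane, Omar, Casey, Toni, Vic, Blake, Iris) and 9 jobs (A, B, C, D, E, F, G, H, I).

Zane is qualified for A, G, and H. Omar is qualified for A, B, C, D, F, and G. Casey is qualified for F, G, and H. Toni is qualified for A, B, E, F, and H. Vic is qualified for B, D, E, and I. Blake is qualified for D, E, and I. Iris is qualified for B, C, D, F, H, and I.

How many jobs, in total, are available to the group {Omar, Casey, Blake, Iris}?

The union of neighbours of {Omar, Casey, Blake, Iris} is {A, B, C, D, E, F, G, H, I}, which has 9 elements.
Since |N(S)| = 9 ≥ |S| = 4, Hall's condition holds for this subset.

9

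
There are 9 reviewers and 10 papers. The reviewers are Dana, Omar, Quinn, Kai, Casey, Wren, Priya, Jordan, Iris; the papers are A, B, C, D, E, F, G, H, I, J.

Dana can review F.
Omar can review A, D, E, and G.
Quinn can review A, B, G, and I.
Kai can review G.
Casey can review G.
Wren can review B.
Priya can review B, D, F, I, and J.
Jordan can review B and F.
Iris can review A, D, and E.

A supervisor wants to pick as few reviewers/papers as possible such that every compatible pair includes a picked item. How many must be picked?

The 7 edges Dana–F, Omar–D, Quinn–I, Kai–G, Wren–B, Priya–J, Iris–E form a matching, so any vertex cover needs at least 7 vertices (one per matched edge).
Conversely {Omar, Quinn, Priya, Iris, B, F, G} meets every edge and has exactly 7 vertices, so 7 is optimal.

7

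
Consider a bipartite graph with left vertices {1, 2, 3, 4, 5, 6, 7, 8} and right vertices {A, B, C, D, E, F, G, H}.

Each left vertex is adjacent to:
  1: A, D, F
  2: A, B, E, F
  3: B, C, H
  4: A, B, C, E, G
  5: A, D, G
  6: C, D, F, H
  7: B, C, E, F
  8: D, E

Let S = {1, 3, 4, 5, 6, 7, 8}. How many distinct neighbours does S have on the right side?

The union of neighbours of {1, 3, 4, 5, 6, 7, 8} is {A, B, C, D, E, F, G, H}, which has 8 elements.
Since |N(S)| = 8 ≥ |S| = 7, Hall's condition holds for this subset.

8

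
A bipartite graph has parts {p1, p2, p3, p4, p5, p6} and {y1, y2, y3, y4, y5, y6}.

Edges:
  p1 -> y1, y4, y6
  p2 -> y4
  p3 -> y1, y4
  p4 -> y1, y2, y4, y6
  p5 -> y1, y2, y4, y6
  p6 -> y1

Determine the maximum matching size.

A valid assignment of size 4: p1-y6, p2-y4, p3-y1, p4-y2.
The set {p1, p2, p3, p4, p5, p6} has only 4 neighbours ({y1, y2, y4, y6}), so by Hall's theorem at most 4 of the 6 left vertices can be matched.

4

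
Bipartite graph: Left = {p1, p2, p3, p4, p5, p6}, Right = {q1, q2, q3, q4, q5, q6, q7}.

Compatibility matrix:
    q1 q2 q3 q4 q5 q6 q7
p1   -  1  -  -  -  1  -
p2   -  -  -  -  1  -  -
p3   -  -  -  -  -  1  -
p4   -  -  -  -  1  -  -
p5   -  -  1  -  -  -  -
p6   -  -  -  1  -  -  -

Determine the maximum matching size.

For example, pair p1-q2, p2-q5, p3-q6, p5-q3, p6-q4.
The set {p2, p4} has only 1 neighbour ({q5}), so by Hall's theorem at most 5 of the 6 left vertices can be matched.

5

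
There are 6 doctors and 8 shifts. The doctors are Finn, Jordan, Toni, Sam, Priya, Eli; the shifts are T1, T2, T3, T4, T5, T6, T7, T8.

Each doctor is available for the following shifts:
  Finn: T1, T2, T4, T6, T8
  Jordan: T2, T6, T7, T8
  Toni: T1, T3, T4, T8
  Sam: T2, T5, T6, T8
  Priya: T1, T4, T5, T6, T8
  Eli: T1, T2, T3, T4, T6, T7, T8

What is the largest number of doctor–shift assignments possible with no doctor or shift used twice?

A valid assignment of size 6: Finn-T1, Jordan-T8, Toni-T4, Sam-T6, Priya-T5, Eli-T7.
This saturates every doctor, so 6 is the maximum.

6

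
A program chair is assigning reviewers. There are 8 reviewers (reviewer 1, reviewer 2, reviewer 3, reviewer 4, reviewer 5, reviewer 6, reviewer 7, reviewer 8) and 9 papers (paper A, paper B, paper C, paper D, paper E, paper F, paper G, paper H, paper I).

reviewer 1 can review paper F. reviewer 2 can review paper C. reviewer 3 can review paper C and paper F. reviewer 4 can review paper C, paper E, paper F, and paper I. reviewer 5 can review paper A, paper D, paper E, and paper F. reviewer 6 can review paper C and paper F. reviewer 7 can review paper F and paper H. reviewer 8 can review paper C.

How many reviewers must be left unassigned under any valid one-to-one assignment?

One maximum matching: reviewer 1–paper F, reviewer 2–paper C, reviewer 4–paper I, reviewer 5–paper D, reviewer 7–paper H.
The set {reviewer 1, reviewer 2, reviewer 3, reviewer 6, reviewer 8} has only 2 neighbours ({paper C, paper F}), so by Hall's theorem at most 5 of the 8 reviewers can be matched.
That matches 5 of the 8, leaving 3 unmatched; no matching can do better.

3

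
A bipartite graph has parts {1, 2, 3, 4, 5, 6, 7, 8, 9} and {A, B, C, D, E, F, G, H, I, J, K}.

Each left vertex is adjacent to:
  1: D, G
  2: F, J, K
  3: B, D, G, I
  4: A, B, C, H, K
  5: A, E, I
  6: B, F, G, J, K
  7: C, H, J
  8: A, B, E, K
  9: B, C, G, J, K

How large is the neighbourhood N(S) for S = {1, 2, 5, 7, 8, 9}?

The union of neighbours of {1, 2, 5, 7, 8, 9} is {A, B, C, D, E, F, G, H, I, J, K}, which has 11 elements.
Since |N(S)| = 11 ≥ |S| = 6, Hall's condition holds for this subset.

11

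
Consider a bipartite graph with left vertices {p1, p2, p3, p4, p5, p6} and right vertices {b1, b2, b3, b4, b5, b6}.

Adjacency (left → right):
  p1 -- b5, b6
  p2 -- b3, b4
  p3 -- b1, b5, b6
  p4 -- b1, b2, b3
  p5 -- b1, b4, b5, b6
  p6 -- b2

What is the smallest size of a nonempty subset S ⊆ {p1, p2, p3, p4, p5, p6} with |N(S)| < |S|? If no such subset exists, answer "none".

none

A matching saturating every left vertex exists, for instance p1→b6, p2→b4, p3→b1, p4→b3, p5→b5, p6→b2.
By Hall's marriage theorem, this means |N(S)| ≥ |S| for every subset S, so no violating subset exists.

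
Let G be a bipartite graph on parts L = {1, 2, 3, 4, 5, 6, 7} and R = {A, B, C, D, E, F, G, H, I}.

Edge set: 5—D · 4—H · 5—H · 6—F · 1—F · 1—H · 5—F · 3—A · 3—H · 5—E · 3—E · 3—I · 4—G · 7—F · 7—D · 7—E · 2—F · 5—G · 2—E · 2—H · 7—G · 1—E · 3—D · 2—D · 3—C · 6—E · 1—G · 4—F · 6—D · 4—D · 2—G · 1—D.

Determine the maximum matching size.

A valid assignment of size 6: 1→F, 2→G, 3→A, 4→D, 5→H, 6→E.
The set {1, 2, 4, 5, 6, 7} has only 5 neighbours ({D, E, F, G, H}), so by Hall's theorem at most 6 of the 7 left vertices can be matched.

6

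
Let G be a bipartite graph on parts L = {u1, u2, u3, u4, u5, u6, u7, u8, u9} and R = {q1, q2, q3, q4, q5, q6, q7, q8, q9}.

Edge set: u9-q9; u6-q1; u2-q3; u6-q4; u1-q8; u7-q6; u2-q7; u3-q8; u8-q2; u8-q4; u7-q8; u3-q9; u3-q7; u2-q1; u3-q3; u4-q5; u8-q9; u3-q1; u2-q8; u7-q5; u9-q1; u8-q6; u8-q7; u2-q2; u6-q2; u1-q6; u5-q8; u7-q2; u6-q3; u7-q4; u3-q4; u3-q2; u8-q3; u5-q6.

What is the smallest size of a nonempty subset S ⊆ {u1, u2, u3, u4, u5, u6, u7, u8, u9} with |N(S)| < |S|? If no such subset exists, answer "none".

A matching saturating every left vertex exists, for instance u1→q6, u2→q1, u3→q7, u4→q5, u5→q8, u6→q3, u7→q2, u8→q4, u9→q9.
By Hall's marriage theorem, this means |N(S)| ≥ |S| for every subset S, so no violating subset exists.

none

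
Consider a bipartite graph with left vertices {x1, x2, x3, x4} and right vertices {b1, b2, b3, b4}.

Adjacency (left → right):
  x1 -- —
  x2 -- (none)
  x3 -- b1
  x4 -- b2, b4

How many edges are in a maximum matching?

For example, pair x3-b1, x4-b4.
The set {x1, x2} has only 0 neighbours (∅), so by Hall's theorem at most 2 of the 4 left vertices can be matched.

2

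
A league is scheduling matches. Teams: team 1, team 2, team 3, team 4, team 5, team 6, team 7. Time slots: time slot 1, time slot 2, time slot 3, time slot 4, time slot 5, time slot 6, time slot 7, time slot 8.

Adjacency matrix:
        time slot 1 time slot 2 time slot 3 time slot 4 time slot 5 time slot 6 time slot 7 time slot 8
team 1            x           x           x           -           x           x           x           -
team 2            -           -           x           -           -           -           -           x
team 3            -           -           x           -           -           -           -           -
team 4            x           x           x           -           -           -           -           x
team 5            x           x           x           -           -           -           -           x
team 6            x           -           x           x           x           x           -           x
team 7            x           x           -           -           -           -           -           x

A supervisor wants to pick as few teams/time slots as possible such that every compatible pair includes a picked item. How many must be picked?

6

{team 1, team 6, time slot 1, time slot 2, time slot 3, time slot 8} is a vertex cover of size 6: every edge has an endpoint in this set.
No smaller cover exists because team 1–time slot 7, team 2–time slot 8, team 3–time slot 3, team 4–time slot 1, team 5–time slot 2, team 6–time slot 5 is a matching of size 6, and a cover must include an endpoint of each of these disjoint edges (König's theorem).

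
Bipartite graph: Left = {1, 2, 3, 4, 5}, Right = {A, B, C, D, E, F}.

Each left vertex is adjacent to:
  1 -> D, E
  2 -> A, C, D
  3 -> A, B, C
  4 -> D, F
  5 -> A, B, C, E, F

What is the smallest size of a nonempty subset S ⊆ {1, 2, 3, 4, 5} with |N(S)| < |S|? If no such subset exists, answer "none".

A matching saturating every left vertex exists, for instance 1→E, 2→C, 3→B, 4→F, 5→A.
By Hall's marriage theorem, this means |N(S)| ≥ |S| for every subset S, so no violating subset exists.

none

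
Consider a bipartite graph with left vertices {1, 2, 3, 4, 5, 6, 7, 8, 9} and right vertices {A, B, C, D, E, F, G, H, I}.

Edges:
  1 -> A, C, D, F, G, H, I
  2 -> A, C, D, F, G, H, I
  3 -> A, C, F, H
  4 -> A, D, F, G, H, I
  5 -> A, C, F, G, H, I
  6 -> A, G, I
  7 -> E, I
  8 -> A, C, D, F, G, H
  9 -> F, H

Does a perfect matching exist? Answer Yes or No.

No

The set {1, 2, 3, 4, 5, 6, 8, 9} has only 7 neighbours ({A, C, D, F, G, H, I}), so by Hall's theorem at most 8 of the 9 left vertices can be matched.
Hence no matching covers every left vertex.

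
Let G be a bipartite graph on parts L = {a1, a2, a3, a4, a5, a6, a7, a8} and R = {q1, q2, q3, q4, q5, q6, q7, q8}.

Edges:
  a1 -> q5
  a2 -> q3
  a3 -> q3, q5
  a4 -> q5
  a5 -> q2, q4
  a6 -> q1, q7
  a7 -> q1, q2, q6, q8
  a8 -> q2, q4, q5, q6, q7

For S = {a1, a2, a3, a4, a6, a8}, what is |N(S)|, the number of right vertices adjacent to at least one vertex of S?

The union of neighbours of {a1, a2, a3, a4, a6, a8} is {q1, q2, q3, q4, q5, q6, q7}, which has 7 elements.
Since |N(S)| = 7 ≥ |S| = 6, Hall's condition holds for this subset.

7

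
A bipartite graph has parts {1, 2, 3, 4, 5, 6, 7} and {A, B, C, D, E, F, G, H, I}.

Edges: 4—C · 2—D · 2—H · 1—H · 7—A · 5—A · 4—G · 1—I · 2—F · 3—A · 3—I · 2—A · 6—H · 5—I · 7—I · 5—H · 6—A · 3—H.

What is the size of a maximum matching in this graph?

For example, pair 1–I, 2–F, 3–H, 4–C, 5–A.
The set {1, 3, 5, 6, 7} has only 3 neighbours ({A, H, I}), so by Hall's theorem at most 5 of the 7 left vertices can be matched.

5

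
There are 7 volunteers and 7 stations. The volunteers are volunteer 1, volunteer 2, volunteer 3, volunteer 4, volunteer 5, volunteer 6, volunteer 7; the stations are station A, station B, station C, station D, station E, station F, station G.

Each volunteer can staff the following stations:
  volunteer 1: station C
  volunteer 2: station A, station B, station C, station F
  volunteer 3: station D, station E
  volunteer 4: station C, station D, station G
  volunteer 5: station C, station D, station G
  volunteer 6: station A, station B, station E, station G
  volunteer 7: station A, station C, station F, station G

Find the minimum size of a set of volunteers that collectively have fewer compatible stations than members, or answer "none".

none

A matching saturating every volunteer exists, for instance volunteer 1→station C, volunteer 2→station F, volunteer 3→station E, volunteer 4→station G, volunteer 5→station D, volunteer 6→station B, volunteer 7→station A.
By Hall's marriage theorem, this means |N(S)| ≥ |S| for every subset S, so no violating subset exists.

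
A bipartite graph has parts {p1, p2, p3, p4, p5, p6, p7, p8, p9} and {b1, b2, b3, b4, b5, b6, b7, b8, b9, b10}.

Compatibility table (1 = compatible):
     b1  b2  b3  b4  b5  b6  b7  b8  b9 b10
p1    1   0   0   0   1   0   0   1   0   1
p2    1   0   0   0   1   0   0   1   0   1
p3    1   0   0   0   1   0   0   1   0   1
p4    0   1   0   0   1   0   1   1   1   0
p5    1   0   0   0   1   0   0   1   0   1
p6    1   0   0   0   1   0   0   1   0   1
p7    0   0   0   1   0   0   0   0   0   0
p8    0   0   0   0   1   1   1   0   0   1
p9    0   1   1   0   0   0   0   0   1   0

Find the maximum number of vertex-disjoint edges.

8

A valid assignment of size 8: p1-b10, p2-b1, p3-b8, p4-b7, p5-b5, p7-b4, p8-b6, p9-b3.
The set {p1, p2, p3, p5, p6} has only 4 neighbours ({b1, b10, b5, b8}), so by Hall's theorem at most 8 of the 9 left vertices can be matched.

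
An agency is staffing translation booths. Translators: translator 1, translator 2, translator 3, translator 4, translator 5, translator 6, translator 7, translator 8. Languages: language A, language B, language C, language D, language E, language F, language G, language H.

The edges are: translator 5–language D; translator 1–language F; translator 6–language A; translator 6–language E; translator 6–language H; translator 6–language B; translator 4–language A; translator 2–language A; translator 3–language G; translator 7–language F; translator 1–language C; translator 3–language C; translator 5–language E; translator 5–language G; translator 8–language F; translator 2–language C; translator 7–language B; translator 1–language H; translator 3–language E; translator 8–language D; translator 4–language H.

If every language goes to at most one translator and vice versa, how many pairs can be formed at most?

A valid assignment of size 8: translator 1–language H, translator 2–language C, translator 3–language G, translator 4–language A, translator 5–language D, translator 6–language E, translator 7–language B, translator 8–language F.
All 8 translators are matched, so no larger matching exists.

8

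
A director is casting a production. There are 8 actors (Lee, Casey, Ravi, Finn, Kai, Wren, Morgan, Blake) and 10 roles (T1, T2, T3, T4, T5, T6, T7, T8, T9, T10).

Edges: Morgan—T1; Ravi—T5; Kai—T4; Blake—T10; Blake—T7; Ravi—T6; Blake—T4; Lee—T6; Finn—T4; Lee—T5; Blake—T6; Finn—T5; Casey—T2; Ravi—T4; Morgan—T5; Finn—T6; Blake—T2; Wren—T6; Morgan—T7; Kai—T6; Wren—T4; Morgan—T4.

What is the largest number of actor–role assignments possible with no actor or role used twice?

For example, pair Lee–T5, Casey–T2, Ravi–T4, Finn–T6, Morgan–T7, Blake–T10.
The set {Lee, Ravi, Finn, Kai, Wren} has only 3 neighbours ({T4, T5, T6}), so by Hall's theorem at most 6 of the 8 actors can be matched.

6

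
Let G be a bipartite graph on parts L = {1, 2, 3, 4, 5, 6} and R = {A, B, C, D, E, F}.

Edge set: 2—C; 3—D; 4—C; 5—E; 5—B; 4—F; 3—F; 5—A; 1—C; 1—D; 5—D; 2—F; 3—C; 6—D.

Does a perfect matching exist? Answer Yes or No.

No

The set {1, 2, 3, 4, 6} has only 3 neighbours ({C, D, F}), so by Hall's theorem at most 4 of the 6 left vertices can be matched.
Hence no matching covers every left vertex.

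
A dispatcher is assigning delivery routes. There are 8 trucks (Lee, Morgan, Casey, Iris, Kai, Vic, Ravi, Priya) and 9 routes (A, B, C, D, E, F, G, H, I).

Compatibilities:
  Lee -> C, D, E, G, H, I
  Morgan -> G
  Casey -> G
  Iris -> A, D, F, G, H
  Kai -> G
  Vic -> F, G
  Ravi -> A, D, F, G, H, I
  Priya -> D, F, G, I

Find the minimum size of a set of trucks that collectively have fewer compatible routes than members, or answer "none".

2

Take S = {Morgan, Casey}. Its neighbourhood is {G}, so |N(S)| = 1 < |S| = 2.
No single vertex violates Hall's condition since each has at least one neighbour, so 2 is the minimum.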